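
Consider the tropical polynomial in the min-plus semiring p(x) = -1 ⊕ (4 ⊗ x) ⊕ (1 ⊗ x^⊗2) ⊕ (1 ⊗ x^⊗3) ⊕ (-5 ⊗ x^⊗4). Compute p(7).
p(7) = -1

A tropical monomial a ⊗ x^⊗i evaluates to a + i · x. Evaluating each term at x = 7:
  Term 0 contributes -1 + 0 · 7 = -1
  Term 1 contributes 4 + 1 · 7 = 11
  Term 2 contributes 1 + 2 · 7 = 15
  Term 3 contributes 1 + 3 · 7 = 22
  Term 4 contributes -5 + 4 · 7 = 23
p(7) = ⊕ of these = min[-1, 11, 15, 22, 23] = -1.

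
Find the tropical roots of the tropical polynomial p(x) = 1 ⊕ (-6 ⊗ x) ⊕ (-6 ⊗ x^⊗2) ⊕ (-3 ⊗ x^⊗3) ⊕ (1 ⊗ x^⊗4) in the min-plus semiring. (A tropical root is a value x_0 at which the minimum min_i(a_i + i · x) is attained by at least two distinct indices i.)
Roots: {-4, -3, 0, 7}

Each tropical root is a break point of the lower envelope of the lines y = a_i + i · x (there are 5 lines, with slopes 0, 1, ..., 4). Only the lines that attain the minimum somewhere contribute to roots; other lines are dominated. Here the surviving (envelope) indices are i = 4, i = 3, i = 2, i = 1, i = 0.
Intersections between consecutive envelope lines give the roots: for adjacent envelope indices i < j the intersection is x = (a_i − a_j) / (j − i). Reading off the sorted break points: {-4, -3, 0, 7}.
Verification: at each break x_0, at least two indices attain the minimum of min_i(a_i + i · x_0).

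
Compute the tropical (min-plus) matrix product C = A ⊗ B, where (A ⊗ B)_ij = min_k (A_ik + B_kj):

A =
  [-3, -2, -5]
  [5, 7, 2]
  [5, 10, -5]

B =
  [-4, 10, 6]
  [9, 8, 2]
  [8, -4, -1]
A ⊗ B =
  [-7, -9, -6]
  [1, -2, 1]
  [1, -9, -6]

Apply the min-plus product entry-by-entry:
  C[0][0] = min over k of (A[0][0] + B[0][0] = -3 + -4 = -7, A[0][1] + B[1][0] = -2 + 9 = 7, A[0][2] + B[2][0] = -5 + 8 = 3) = -7 (attained at k = 0)
  C[0][1] = min over k of (A[0][0] + B[0][1] = -3 + 10 = 7, A[0][1] + B[1][1] = -2 + 8 = 6, A[0][2] + B[2][1] = -5 + -4 = -9) = -9 (attained at k = 2)
  C[0][2] = min over k of (A[0][0] + B[0][2] = -3 + 6 = 3, A[0][1] + B[1][2] = -2 + 2 = 0, A[0][2] + B[2][2] = -5 + -1 = -6) = -6 (attained at k = 2)
  C[1][0] = min over k of (A[1][0] + B[0][0] = 5 + -4 = 1, A[1][1] + B[1][0] = 7 + 9 = 16, A[1][2] + B[2][0] = 2 + 8 = 10) = 1 (attained at k = 0)
  C[1][1] = min over k of (A[1][0] + B[0][1] = 5 + 10 = 15, A[1][1] + B[1][1] = 7 + 8 = 15, A[1][2] + B[2][1] = 2 + -4 = -2) = -2 (attained at k = 2)
  C[1][2] = min over k of (A[1][0] + B[0][2] = 5 + 6 = 11, A[1][1] + B[1][2] = 7 + 2 = 9, A[1][2] + B[2][2] = 2 + -1 = 1) = 1 (attained at k = 2)
  C[2][0] = min over k of (A[2][0] + B[0][0] = 5 + -4 = 1, A[2][1] + B[1][0] = 10 + 9 = 19, A[2][2] + B[2][0] = -5 + 8 = 3) = 1 (attained at k = 0)
  C[2][1] = min over k of (A[2][0] + B[0][1] = 5 + 10 = 15, A[2][1] + B[1][1] = 10 + 8 = 18, A[2][2] + B[2][1] = -5 + -4 = -9) = -9 (attained at k = 2)
  C[2][2] = min over k of (A[2][0] + B[0][2] = 5 + 6 = 11, A[2][1] + B[1][2] = 10 + 2 = 12, A[2][2] + B[2][2] = -5 + -1 = -6) = -6 (attained at k = 2)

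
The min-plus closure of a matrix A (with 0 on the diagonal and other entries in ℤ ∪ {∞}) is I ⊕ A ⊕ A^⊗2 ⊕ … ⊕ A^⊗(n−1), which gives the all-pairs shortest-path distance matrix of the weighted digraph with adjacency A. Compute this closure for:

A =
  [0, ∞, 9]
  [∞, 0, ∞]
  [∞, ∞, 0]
Closure =
  [0, ∞, 9]
  [∞, 0, ∞]
  [∞, ∞, 0]

This is the Floyd-Warshall all-pairs shortest-path computation. For each intermediate vertex k = 0, 1, …, 2, update dist[i][j] ← min(dist[i][j], dist[i][k] + dist[k][j]). The final matrix gives, for each (i, j), the minimum total weight of any directed path from i to j (possibly empty when i = j).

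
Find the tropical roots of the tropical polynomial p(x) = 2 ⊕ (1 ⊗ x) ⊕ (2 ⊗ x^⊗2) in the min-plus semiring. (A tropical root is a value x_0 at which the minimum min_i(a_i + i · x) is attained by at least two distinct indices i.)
Roots: {-1, 1}

Each tropical root is a break point of the lower envelope of the lines y = a_i + i · x (there are 3 lines, with slopes 0, 1, ..., 2). Only the lines that attain the minimum somewhere contribute to roots; other lines are dominated. Here the surviving (envelope) indices are i = 2, i = 1, i = 0.
Intersections between consecutive envelope lines give the roots: for adjacent envelope indices i < j the intersection is x = (a_i − a_j) / (j − i). Reading off the sorted break points: {-1, 1}.
Verification: at each break x_0, at least two indices attain the minimum of min_i(a_i + i · x_0).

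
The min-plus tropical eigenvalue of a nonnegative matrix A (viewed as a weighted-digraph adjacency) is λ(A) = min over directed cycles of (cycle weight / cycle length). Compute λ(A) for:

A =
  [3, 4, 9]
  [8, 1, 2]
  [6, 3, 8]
λ(A) = 1

Enumerate directed cycles and compute their means (weight / length). Sample:
  cycle 0 → 0: weight = 3, length = 1, mean = 3/1 ≈ 3.000
  cycle 1 → 1: weight = 1, length = 1, mean = 1/1 ≈ 1.000
  cycle 2 → 2: weight = 8, length = 1, mean = 8/1 ≈ 8.000
  cycle 0 → 1 → 0: weight = 12, length = 2, mean = 12/2 ≈ 6.000
  cycle 0 → 2 → 0: weight = 15, length = 2, mean = 15/2 ≈ 7.500
  cycle 1 → 0 → 1: weight = 12, length = 2, mean = 12/2 ≈ 6.000
Minimum mean = 1.000, attained e.g. along the cycle 1 → 1 with weight 1 and length 1. So λ(A) = 1/1 = 1.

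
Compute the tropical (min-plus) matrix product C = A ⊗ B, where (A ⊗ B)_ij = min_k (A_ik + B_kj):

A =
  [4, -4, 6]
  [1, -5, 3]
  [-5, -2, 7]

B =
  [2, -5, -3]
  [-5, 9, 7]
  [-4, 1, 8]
A ⊗ B =
  [-9, -1, 1]
  [-10, -4, -2]
  [-7, -10, -8]

Apply the min-plus product entry-by-entry:
  C[0][0] = min over k of (A[0][0] + B[0][0] = 4 + 2 = 6, A[0][1] + B[1][0] = -4 + -5 = -9, A[0][2] + B[2][0] = 6 + -4 = 2) = -9 (attained at k = 1)
  C[0][1] = min over k of (A[0][0] + B[0][1] = 4 + -5 = -1, A[0][1] + B[1][1] = -4 + 9 = 5, A[0][2] + B[2][1] = 6 + 1 = 7) = -1 (attained at k = 0)
  C[0][2] = min over k of (A[0][0] + B[0][2] = 4 + -3 = 1, A[0][1] + B[1][2] = -4 + 7 = 3, A[0][2] + B[2][2] = 6 + 8 = 14) = 1 (attained at k = 0)
  C[1][0] = min over k of (A[1][0] + B[0][0] = 1 + 2 = 3, A[1][1] + B[1][0] = -5 + -5 = -10, A[1][2] + B[2][0] = 3 + -4 = -1) = -10 (attained at k = 1)
  C[1][1] = min over k of (A[1][0] + B[0][1] = 1 + -5 = -4, A[1][1] + B[1][1] = -5 + 9 = 4, A[1][2] + B[2][1] = 3 + 1 = 4) = -4 (attained at k = 0)
  C[1][2] = min over k of (A[1][0] + B[0][2] = 1 + -3 = -2, A[1][1] + B[1][2] = -5 + 7 = 2, A[1][2] + B[2][2] = 3 + 8 = 11) = -2 (attained at k = 0)
  C[2][0] = min over k of (A[2][0] + B[0][0] = -5 + 2 = -3, A[2][1] + B[1][0] = -2 + -5 = -7, A[2][2] + B[2][0] = 7 + -4 = 3) = -7 (attained at k = 1)
  C[2][1] = min over k of (A[2][0] + B[0][1] = -5 + -5 = -10, A[2][1] + B[1][1] = -2 + 9 = 7, A[2][2] + B[2][1] = 7 + 1 = 8) = -10 (attained at k = 0)
  C[2][2] = min over k of (A[2][0] + B[0][2] = -5 + -3 = -8, A[2][1] + B[1][2] = -2 + 7 = 5, A[2][2] + B[2][2] = 7 + 8 = 15) = -8 (attained at k = 0)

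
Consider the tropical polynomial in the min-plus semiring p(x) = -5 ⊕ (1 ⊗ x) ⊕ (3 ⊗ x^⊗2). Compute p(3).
p(3) = -5

A tropical monomial a ⊗ x^⊗i evaluates to a + i · x. Evaluating each term at x = 3:
  Term 0 contributes -5 + 0 · 3 = -5
  Term 1 contributes 1 + 1 · 3 = 4
  Term 2 contributes 3 + 2 · 3 = 9
p(3) = ⊕ of these = min[-5, 4, 9] = -5.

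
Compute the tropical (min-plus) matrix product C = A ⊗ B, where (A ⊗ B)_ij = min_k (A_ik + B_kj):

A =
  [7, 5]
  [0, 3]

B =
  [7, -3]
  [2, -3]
A ⊗ B =
  [7, 2]
  [5, -3]

Apply the min-plus product entry-by-entry:
  C[0][0] = min over k of (A[0][0] + B[0][0] = 7 + 7 = 14, A[0][1] + B[1][0] = 5 + 2 = 7) = 7 (attained at k = 1)
  C[0][1] = min over k of (A[0][0] + B[0][1] = 7 + -3 = 4, A[0][1] + B[1][1] = 5 + -3 = 2) = 2 (attained at k = 1)
  C[1][0] = min over k of (A[1][0] + B[0][0] = 0 + 7 = 7, A[1][1] + B[1][0] = 3 + 2 = 5) = 5 (attained at k = 1)
  C[1][1] = min over k of (A[1][0] + B[0][1] = 0 + -3 = -3, A[1][1] + B[1][1] = 3 + -3 = 0) = -3 (attained at k = 0)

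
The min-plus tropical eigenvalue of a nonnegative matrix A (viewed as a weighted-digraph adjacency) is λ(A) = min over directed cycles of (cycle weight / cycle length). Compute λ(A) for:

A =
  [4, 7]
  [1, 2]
λ(A) = 2

Enumerate directed cycles and compute their means (weight / length). Sample:
  cycle 0 → 0: weight = 4, length = 1, mean = 4/1 ≈ 4.000
  cycle 1 → 1: weight = 2, length = 1, mean = 2/1 ≈ 2.000
  cycle 0 → 1 → 0: weight = 8, length = 2, mean = 8/2 ≈ 4.000
  cycle 1 → 0 → 1: weight = 8, length = 2, mean = 8/2 ≈ 4.000
Minimum mean = 2.000, attained e.g. along the cycle 1 → 1 with weight 2 and length 1. So λ(A) = 2/1 = 2.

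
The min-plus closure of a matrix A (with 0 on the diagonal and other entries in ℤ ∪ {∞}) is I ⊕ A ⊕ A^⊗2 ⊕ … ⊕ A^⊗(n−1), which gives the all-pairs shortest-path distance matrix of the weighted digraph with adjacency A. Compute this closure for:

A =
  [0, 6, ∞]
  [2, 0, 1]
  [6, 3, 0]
Closure =
  [0, 6, 7]
  [2, 0, 1]
  [5, 3, 0]

This is the Floyd-Warshall all-pairs shortest-path computation. For each intermediate vertex k = 0, 1, …, 2, update dist[i][j] ← min(dist[i][j], dist[i][k] + dist[k][j]). The final matrix gives, for each (i, j), the minimum total weight of any directed path from i to j (possibly empty when i = j).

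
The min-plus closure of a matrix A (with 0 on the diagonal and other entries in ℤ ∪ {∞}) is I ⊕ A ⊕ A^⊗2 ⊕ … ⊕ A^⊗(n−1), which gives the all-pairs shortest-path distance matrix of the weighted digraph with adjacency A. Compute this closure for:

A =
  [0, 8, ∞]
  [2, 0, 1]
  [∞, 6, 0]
Closure =
  [0, 8, 9]
  [2, 0, 1]
  [8, 6, 0]

This is the Floyd-Warshall all-pairs shortest-path computation. For each intermediate vertex k = 0, 1, …, 2, update dist[i][j] ← min(dist[i][j], dist[i][k] + dist[k][j]). The final matrix gives, for each (i, j), the minimum total weight of any directed path from i to j (possibly empty when i = j).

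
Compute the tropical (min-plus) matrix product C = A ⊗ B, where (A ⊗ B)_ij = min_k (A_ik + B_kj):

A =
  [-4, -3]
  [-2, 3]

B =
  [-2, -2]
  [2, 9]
A ⊗ B =
  [-6, -6]
  [-4, -4]

Apply the min-plus product entry-by-entry:
  C[0][0] = min over k of (A[0][0] + B[0][0] = -4 + -2 = -6, A[0][1] + B[1][0] = -3 + 2 = -1) = -6 (attained at k = 0)
  C[0][1] = min over k of (A[0][0] + B[0][1] = -4 + -2 = -6, A[0][1] + B[1][1] = -3 + 9 = 6) = -6 (attained at k = 0)
  C[1][0] = min over k of (A[1][0] + B[0][0] = -2 + -2 = -4, A[1][1] + B[1][0] = 3 + 2 = 5) = -4 (attained at k = 0)
  C[1][1] = min over k of (A[1][0] + B[0][1] = -2 + -2 = -4, A[1][1] + B[1][1] = 3 + 9 = 12) = -4 (attained at k = 0)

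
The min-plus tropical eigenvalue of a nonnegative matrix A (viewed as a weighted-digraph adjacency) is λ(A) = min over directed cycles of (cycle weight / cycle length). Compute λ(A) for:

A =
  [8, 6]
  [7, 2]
λ(A) = 2

Enumerate directed cycles and compute their means (weight / length). Sample:
  cycle 0 → 0: weight = 8, length = 1, mean = 8/1 ≈ 8.000
  cycle 1 → 1: weight = 2, length = 1, mean = 2/1 ≈ 2.000
  cycle 0 → 1 → 0: weight = 13, length = 2, mean = 13/2 ≈ 6.500
  cycle 1 → 0 → 1: weight = 13, length = 2, mean = 13/2 ≈ 6.500
Minimum mean = 2.000, attained e.g. along the cycle 1 → 1 with weight 2 and length 1. So λ(A) = 2/1 = 2.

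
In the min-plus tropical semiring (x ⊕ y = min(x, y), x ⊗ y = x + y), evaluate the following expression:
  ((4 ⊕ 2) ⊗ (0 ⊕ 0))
((4 ⊕ 2) ⊗ (0 ⊕ 0)) = 2

Expand innermost to outermost. Recall ⊕ takes the minimum of its arguments and ⊗ takes their sum. Working out the expression ((4 ⊕ 2) ⊗ (0 ⊕ 0)) gives 2.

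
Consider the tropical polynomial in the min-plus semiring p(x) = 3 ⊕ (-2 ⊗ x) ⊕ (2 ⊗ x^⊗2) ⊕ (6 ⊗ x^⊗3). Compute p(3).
p(3) = 1

A tropical monomial a ⊗ x^⊗i evaluates to a + i · x. Evaluating each term at x = 3:
  Term 0 contributes 3 + 0 · 3 = 3
  Term 1 contributes -2 + 1 · 3 = 1
  Term 2 contributes 2 + 2 · 3 = 8
  Term 3 contributes 6 + 3 · 3 = 15
p(3) = ⊕ of these = min[3, 1, 8, 15] = 1.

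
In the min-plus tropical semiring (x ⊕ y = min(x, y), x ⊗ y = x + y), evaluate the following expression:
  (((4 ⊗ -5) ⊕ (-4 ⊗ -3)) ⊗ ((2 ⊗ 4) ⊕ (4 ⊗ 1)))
(((4 ⊗ -5) ⊕ (-4 ⊗ -3)) ⊗ ((2 ⊗ 4) ⊕ (4 ⊗ 1))) = -2

Expand innermost to outermost. Recall ⊕ takes the minimum of its arguments and ⊗ takes their sum. Working out the expression (((4 ⊗ -5) ⊕ (-4 ⊗ -3)) ⊗ ((2 ⊗ 4) ⊕ (4 ⊗ 1))) gives -2.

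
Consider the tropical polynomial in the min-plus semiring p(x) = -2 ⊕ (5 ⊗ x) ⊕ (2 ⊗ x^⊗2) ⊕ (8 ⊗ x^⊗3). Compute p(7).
p(7) = -2

A tropical monomial a ⊗ x^⊗i evaluates to a + i · x. Evaluating each term at x = 7:
  Term 0 contributes -2 + 0 · 7 = -2
  Term 1 contributes 5 + 1 · 7 = 12
  Term 2 contributes 2 + 2 · 7 = 16
  Term 3 contributes 8 + 3 · 7 = 29
p(7) = ⊕ of these = min[-2, 12, 16, 29] = -2.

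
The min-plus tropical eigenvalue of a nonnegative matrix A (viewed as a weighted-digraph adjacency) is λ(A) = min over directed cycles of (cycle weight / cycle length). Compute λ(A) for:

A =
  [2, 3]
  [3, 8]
λ(A) = 2

Enumerate directed cycles and compute their means (weight / length). Sample:
  cycle 0 → 0: weight = 2, length = 1, mean = 2/1 ≈ 2.000
  cycle 1 → 1: weight = 8, length = 1, mean = 8/1 ≈ 8.000
  cycle 0 → 1 → 0: weight = 6, length = 2, mean = 6/2 ≈ 3.000
  cycle 1 → 0 → 1: weight = 6, length = 2, mean = 6/2 ≈ 3.000
Minimum mean = 2.000, attained e.g. along the cycle 0 → 0 with weight 2 and length 1. So λ(A) = 2/1 = 2.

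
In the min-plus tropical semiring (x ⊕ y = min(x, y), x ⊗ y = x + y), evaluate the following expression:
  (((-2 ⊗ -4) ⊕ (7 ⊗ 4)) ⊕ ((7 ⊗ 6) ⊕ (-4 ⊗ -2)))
(((-2 ⊗ -4) ⊕ (7 ⊗ 4)) ⊕ ((7 ⊗ 6) ⊕ (-4 ⊗ -2))) = -6

Expand innermost to outermost. Recall ⊕ takes the minimum of its arguments and ⊗ takes their sum. Working out the expression (((-2 ⊗ -4) ⊕ (7 ⊗ 4)) ⊕ ((7 ⊗ 6) ⊕ (-4 ⊗ -2))) gives -6.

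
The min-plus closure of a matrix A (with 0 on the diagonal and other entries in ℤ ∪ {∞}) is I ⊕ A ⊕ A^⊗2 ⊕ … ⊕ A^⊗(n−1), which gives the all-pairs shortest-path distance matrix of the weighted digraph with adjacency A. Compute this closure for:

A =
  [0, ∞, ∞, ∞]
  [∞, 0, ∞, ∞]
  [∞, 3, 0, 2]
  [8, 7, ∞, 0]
Closure =
  [0, ∞, ∞, ∞]
  [∞, 0, ∞, ∞]
  [10, 3, 0, 2]
  [8, 7, ∞, 0]

This is the Floyd-Warshall all-pairs shortest-path computation. For each intermediate vertex k = 0, 1, …, 3, update dist[i][j] ← min(dist[i][j], dist[i][k] + dist[k][j]). The final matrix gives, for each (i, j), the minimum total weight of any directed path from i to j (possibly empty when i = j).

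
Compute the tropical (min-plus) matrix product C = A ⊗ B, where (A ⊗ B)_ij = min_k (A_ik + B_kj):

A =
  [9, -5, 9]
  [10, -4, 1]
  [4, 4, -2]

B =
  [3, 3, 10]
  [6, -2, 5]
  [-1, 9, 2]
A ⊗ B =
  [1, -7, 0]
  [0, -6, 1]
  [-3, 2, 0]

Apply the min-plus product entry-by-entry:
  C[0][0] = min over k of (A[0][0] + B[0][0] = 9 + 3 = 12, A[0][1] + B[1][0] = -5 + 6 = 1, A[0][2] + B[2][0] = 9 + -1 = 8) = 1 (attained at k = 1)
  C[0][1] = min over k of (A[0][0] + B[0][1] = 9 + 3 = 12, A[0][1] + B[1][1] = -5 + -2 = -7, A[0][2] + B[2][1] = 9 + 9 = 18) = -7 (attained at k = 1)
  C[0][2] = min over k of (A[0][0] + B[0][2] = 9 + 10 = 19, A[0][1] + B[1][2] = -5 + 5 = 0, A[0][2] + B[2][2] = 9 + 2 = 11) = 0 (attained at k = 1)
  C[1][0] = min over k of (A[1][0] + B[0][0] = 10 + 3 = 13, A[1][1] + B[1][0] = -4 + 6 = 2, A[1][2] + B[2][0] = 1 + -1 = 0) = 0 (attained at k = 2)
  C[1][1] = min over k of (A[1][0] + B[0][1] = 10 + 3 = 13, A[1][1] + B[1][1] = -4 + -2 = -6, A[1][2] + B[2][1] = 1 + 9 = 10) = -6 (attained at k = 1)
  C[1][2] = min over k of (A[1][0] + B[0][2] = 10 + 10 = 20, A[1][1] + B[1][2] = -4 + 5 = 1, A[1][2] + B[2][2] = 1 + 2 = 3) = 1 (attained at k = 1)
  C[2][0] = min over k of (A[2][0] + B[0][0] = 4 + 3 = 7, A[2][1] + B[1][0] = 4 + 6 = 10, A[2][2] + B[2][0] = -2 + -1 = -3) = -3 (attained at k = 2)
  C[2][1] = min over k of (A[2][0] + B[0][1] = 4 + 3 = 7, A[2][1] + B[1][1] = 4 + -2 = 2, A[2][2] + B[2][1] = -2 + 9 = 7) = 2 (attained at k = 1)
  C[2][2] = min over k of (A[2][0] + B[0][2] = 4 + 10 = 14, A[2][1] + B[1][2] = 4 + 5 = 9, A[2][2] + B[2][2] = -2 + 2 = 0) = 0 (attained at k = 2)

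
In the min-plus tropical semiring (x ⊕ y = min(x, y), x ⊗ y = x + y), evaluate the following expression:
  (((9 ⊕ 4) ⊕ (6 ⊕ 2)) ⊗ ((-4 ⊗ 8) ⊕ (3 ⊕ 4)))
(((9 ⊕ 4) ⊕ (6 ⊕ 2)) ⊗ ((-4 ⊗ 8) ⊕ (3 ⊕ 4))) = 5

Expand innermost to outermost. Recall ⊕ takes the minimum of its arguments and ⊗ takes their sum. Working out the expression (((9 ⊕ 4) ⊕ (6 ⊕ 2)) ⊗ ((-4 ⊗ 8) ⊕ (3 ⊕ 4))) gives 5.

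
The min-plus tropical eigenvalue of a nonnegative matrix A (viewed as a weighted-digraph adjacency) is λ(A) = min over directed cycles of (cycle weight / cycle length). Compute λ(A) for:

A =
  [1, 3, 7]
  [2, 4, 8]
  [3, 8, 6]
λ(A) = 1

Enumerate directed cycles and compute their means (weight / length). Sample:
  cycle 0 → 0: weight = 1, length = 1, mean = 1/1 ≈ 1.000
  cycle 1 → 1: weight = 4, length = 1, mean = 4/1 ≈ 4.000
  cycle 2 → 2: weight = 6, length = 1, mean = 6/1 ≈ 6.000
  cycle 0 → 1 → 0: weight = 5, length = 2, mean = 5/2 ≈ 2.500
  cycle 0 → 2 → 0: weight = 10, length = 2, mean = 10/2 ≈ 5.000
  cycle 1 → 0 → 1: weight = 5, length = 2, mean = 5/2 ≈ 2.500
Minimum mean = 1.000, attained e.g. along the cycle 0 → 0 with weight 1 and length 1. So λ(A) = 1/1 = 1.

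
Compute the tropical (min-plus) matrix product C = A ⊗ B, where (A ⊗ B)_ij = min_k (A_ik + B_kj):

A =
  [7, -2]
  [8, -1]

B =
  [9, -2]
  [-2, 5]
A ⊗ B =
  [-4, 3]
  [-3, 4]

Apply the min-plus product entry-by-entry:
  C[0][0] = min over k of (A[0][0] + B[0][0] = 7 + 9 = 16, A[0][1] + B[1][0] = -2 + -2 = -4) = -4 (attained at k = 1)
  C[0][1] = min over k of (A[0][0] + B[0][1] = 7 + -2 = 5, A[0][1] + B[1][1] = -2 + 5 = 3) = 3 (attained at k = 1)
  C[1][0] = min over k of (A[1][0] + B[0][0] = 8 + 9 = 17, A[1][1] + B[1][0] = -1 + -2 = -3) = -3 (attained at k = 1)
  C[1][1] = min over k of (A[1][0] + B[0][1] = 8 + -2 = 6, A[1][1] + B[1][1] = -1 + 5 = 4) = 4 (attained at k = 1)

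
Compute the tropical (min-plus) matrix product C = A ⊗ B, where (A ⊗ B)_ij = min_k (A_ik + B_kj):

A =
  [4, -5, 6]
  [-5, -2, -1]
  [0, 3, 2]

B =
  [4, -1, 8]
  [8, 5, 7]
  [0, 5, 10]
A ⊗ B =
  [3, 0, 2]
  [-1, -6, 3]
  [2, -1, 8]

Apply the min-plus product entry-by-entry:
  C[0][0] = min over k of (A[0][0] + B[0][0] = 4 + 4 = 8, A[0][1] + B[1][0] = -5 + 8 = 3, A[0][2] + B[2][0] = 6 + 0 = 6) = 3 (attained at k = 1)
  C[0][1] = min over k of (A[0][0] + B[0][1] = 4 + -1 = 3, A[0][1] + B[1][1] = -5 + 5 = 0, A[0][2] + B[2][1] = 6 + 5 = 11) = 0 (attained at k = 1)
  C[0][2] = min over k of (A[0][0] + B[0][2] = 4 + 8 = 12, A[0][1] + B[1][2] = -5 + 7 = 2, A[0][2] + B[2][2] = 6 + 10 = 16) = 2 (attained at k = 1)
  C[1][0] = min over k of (A[1][0] + B[0][0] = -5 + 4 = -1, A[1][1] + B[1][0] = -2 + 8 = 6, A[1][2] + B[2][0] = -1 + 0 = -1) = -1 (attained at k = 0)
  C[1][1] = min over k of (A[1][0] + B[0][1] = -5 + -1 = -6, A[1][1] + B[1][1] = -2 + 5 = 3, A[1][2] + B[2][1] = -1 + 5 = 4) = -6 (attained at k = 0)
  C[1][2] = min over k of (A[1][0] + B[0][2] = -5 + 8 = 3, A[1][1] + B[1][2] = -2 + 7 = 5, A[1][2] + B[2][2] = -1 + 10 = 9) = 3 (attained at k = 0)
  C[2][0] = min over k of (A[2][0] + B[0][0] = 0 + 4 = 4, A[2][1] + B[1][0] = 3 + 8 = 11, A[2][2] + B[2][0] = 2 + 0 = 2) = 2 (attained at k = 2)
  C[2][1] = min over k of (A[2][0] + B[0][1] = 0 + -1 = -1, A[2][1] + B[1][1] = 3 + 5 = 8, A[2][2] + B[2][1] = 2 + 5 = 7) = -1 (attained at k = 0)
  C[2][2] = min over k of (A[2][0] + B[0][2] = 0 + 8 = 8, A[2][1] + B[1][2] = 3 + 7 = 10, A[2][2] + B[2][2] = 2 + 10 = 12) = 8 (attained at k = 0)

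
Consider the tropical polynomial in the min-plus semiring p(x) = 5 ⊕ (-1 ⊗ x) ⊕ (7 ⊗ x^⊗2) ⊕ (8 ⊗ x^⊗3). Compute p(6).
p(6) = 5

A tropical monomial a ⊗ x^⊗i evaluates to a + i · x. Evaluating each term at x = 6:
  Term 0 contributes 5 + 0 · 6 = 5
  Term 1 contributes -1 + 1 · 6 = 5
  Term 2 contributes 7 + 2 · 6 = 19
  Term 3 contributes 8 + 3 · 6 = 26
p(6) = ⊕ of these = min[5, 5, 19, 26] = 5.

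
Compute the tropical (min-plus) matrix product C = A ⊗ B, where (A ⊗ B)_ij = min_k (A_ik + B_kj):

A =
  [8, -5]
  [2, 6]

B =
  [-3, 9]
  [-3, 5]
A ⊗ B =
  [-8, 0]
  [-1, 11]

Apply the min-plus product entry-by-entry:
  C[0][0] = min over k of (A[0][0] + B[0][0] = 8 + -3 = 5, A[0][1] + B[1][0] = -5 + -3 = -8) = -8 (attained at k = 1)
  C[0][1] = min over k of (A[0][0] + B[0][1] = 8 + 9 = 17, A[0][1] + B[1][1] = -5 + 5 = 0) = 0 (attained at k = 1)
  C[1][0] = min over k of (A[1][0] + B[0][0] = 2 + -3 = -1, A[1][1] + B[1][0] = 6 + -3 = 3) = -1 (attained at k = 0)
  C[1][1] = min over k of (A[1][0] + B[0][1] = 2 + 9 = 11, A[1][1] + B[1][1] = 6 + 5 = 11) = 11 (attained at k = 0)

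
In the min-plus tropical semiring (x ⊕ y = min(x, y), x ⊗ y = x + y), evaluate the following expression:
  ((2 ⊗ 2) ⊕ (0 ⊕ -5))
((2 ⊗ 2) ⊕ (0 ⊕ -5)) = -5

Expand innermost to outermost. Recall ⊕ takes the minimum of its arguments and ⊗ takes their sum. Working out the expression ((2 ⊗ 2) ⊕ (0 ⊕ -5)) gives -5.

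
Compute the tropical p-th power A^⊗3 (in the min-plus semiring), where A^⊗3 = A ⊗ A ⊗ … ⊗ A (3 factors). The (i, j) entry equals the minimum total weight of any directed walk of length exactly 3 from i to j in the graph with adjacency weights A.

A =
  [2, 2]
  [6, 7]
A^⊗3 =
  [6, 6]
  [10, 10]

Each entry (A^⊗3)_ij equals the minimum over all length-3 walks i = v_0 → v_1 → … → v_3 = j of Σ_t A[v_t][v_{t+1}]. For example, for (i, j) = (0, 1) we minimise over 4 possible intermediate vertex sequences; the minimum is 6, attained along the walk 0 → 0 → 0 → 1.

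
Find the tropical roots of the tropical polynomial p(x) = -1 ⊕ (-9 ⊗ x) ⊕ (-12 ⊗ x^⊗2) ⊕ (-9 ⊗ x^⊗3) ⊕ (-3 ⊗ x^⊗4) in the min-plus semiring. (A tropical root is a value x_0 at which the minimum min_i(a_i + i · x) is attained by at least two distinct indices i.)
Roots: {-6, -3, 3, 8}

Each tropical root is a break point of the lower envelope of the lines y = a_i + i · x (there are 5 lines, with slopes 0, 1, ..., 4). Only the lines that attain the minimum somewhere contribute to roots; other lines are dominated. Here the surviving (envelope) indices are i = 4, i = 3, i = 2, i = 1, i = 0.
Intersections between consecutive envelope lines give the roots: for adjacent envelope indices i < j the intersection is x = (a_i − a_j) / (j − i). Reading off the sorted break points: {-6, -3, 3, 8}.
Verification: at each break x_0, at least two indices attain the minimum of min_i(a_i + i · x_0).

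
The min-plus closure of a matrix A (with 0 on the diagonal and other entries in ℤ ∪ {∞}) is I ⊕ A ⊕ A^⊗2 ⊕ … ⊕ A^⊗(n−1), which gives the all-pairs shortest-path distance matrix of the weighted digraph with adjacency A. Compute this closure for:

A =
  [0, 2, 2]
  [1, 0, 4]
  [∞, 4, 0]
Closure =
  [0, 2, 2]
  [1, 0, 3]
  [5, 4, 0]

This is the Floyd-Warshall all-pairs shortest-path computation. For each intermediate vertex k = 0, 1, …, 2, update dist[i][j] ← min(dist[i][j], dist[i][k] + dist[k][j]). The final matrix gives, for each (i, j), the minimum total weight of any directed path from i to j (possibly empty when i = j).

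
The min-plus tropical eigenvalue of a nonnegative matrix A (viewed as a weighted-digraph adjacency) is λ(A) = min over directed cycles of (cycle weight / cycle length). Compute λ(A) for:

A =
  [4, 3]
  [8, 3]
λ(A) = 3

Enumerate directed cycles and compute their means (weight / length). Sample:
  cycle 0 → 0: weight = 4, length = 1, mean = 4/1 ≈ 4.000
  cycle 1 → 1: weight = 3, length = 1, mean = 3/1 ≈ 3.000
  cycle 0 → 1 → 0: weight = 11, length = 2, mean = 11/2 ≈ 5.500
  cycle 1 → 0 → 1: weight = 11, length = 2, mean = 11/2 ≈ 5.500
Minimum mean = 3.000, attained e.g. along the cycle 1 → 1 with weight 3 and length 1. So λ(A) = 3/1 = 3.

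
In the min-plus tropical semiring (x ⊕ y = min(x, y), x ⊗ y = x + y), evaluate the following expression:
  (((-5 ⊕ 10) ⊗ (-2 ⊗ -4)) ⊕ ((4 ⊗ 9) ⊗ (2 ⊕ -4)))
(((-5 ⊕ 10) ⊗ (-2 ⊗ -4)) ⊕ ((4 ⊗ 9) ⊗ (2 ⊕ -4))) = -11

Expand innermost to outermost. Recall ⊕ takes the minimum of its arguments and ⊗ takes their sum. Working out the expression (((-5 ⊕ 10) ⊗ (-2 ⊗ -4)) ⊕ ((4 ⊗ 9) ⊗ (2 ⊕ -4))) gives -11.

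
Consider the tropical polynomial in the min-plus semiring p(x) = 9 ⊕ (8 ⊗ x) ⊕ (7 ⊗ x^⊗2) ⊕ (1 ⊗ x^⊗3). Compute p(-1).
p(-1) = -2

A tropical monomial a ⊗ x^⊗i evaluates to a + i · x. Evaluating each term at x = -1:
  Term 0 contributes 9 + 0 · -1 = 9
  Term 1 contributes 8 + 1 · -1 = 7
  Term 2 contributes 7 + 2 · -1 = 5
  Term 3 contributes 1 + 3 · -1 = -2
p(-1) = ⊕ of these = min[9, 7, 5, -2] = -2.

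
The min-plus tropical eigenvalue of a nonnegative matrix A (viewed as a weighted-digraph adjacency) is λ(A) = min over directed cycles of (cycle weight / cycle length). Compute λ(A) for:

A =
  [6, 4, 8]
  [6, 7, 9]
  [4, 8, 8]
λ(A) = 5

Enumerate directed cycles and compute their means (weight / length). Sample:
  cycle 0 → 0: weight = 6, length = 1, mean = 6/1 ≈ 6.000
  cycle 1 → 1: weight = 7, length = 1, mean = 7/1 ≈ 7.000
  cycle 2 → 2: weight = 8, length = 1, mean = 8/1 ≈ 8.000
  cycle 0 → 1 → 0: weight = 10, length = 2, mean = 10/2 ≈ 5.000
  cycle 0 → 2 → 0: weight = 12, length = 2, mean = 12/2 ≈ 6.000
  cycle 1 → 0 → 1: weight = 10, length = 2, mean = 10/2 ≈ 5.000
Minimum mean = 5.000, attained e.g. along the cycle 0 → 1 → 0 with weight 10 and length 2. So λ(A) = 10/2 = 5.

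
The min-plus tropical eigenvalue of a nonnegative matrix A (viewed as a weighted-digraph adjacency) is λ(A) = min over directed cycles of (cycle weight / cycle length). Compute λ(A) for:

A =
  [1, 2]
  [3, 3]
λ(A) = 1

Enumerate directed cycles and compute their means (weight / length). Sample:
  cycle 0 → 0: weight = 1, length = 1, mean = 1/1 ≈ 1.000
  cycle 1 → 1: weight = 3, length = 1, mean = 3/1 ≈ 3.000
  cycle 0 → 1 → 0: weight = 5, length = 2, mean = 5/2 ≈ 2.500
  cycle 1 → 0 → 1: weight = 5, length = 2, mean = 5/2 ≈ 2.500
Minimum mean = 1.000, attained e.g. along the cycle 0 → 0 with weight 1 and length 1. So λ(A) = 1/1 = 1.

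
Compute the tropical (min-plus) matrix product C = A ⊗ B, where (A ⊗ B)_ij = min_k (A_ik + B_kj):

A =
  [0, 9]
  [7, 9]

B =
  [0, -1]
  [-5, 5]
A ⊗ B =
  [0, -1]
  [4, 6]

Apply the min-plus product entry-by-entry:
  C[0][0] = min over k of (A[0][0] + B[0][0] = 0 + 0 = 0, A[0][1] + B[1][0] = 9 + -5 = 4) = 0 (attained at k = 0)
  C[0][1] = min over k of (A[0][0] + B[0][1] = 0 + -1 = -1, A[0][1] + B[1][1] = 9 + 5 = 14) = -1 (attained at k = 0)
  C[1][0] = min over k of (A[1][0] + B[0][0] = 7 + 0 = 7, A[1][1] + B[1][0] = 9 + -5 = 4) = 4 (attained at k = 1)
  C[1][1] = min over k of (A[1][0] + B[0][1] = 7 + -1 = 6, A[1][1] + B[1][1] = 9 + 5 = 14) = 6 (attained at k = 0)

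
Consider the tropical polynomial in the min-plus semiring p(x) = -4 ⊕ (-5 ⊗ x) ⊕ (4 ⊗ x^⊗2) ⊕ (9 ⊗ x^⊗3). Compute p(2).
p(2) = -4

A tropical monomial a ⊗ x^⊗i evaluates to a + i · x. Evaluating each term at x = 2:
  Term 0 contributes -4 + 0 · 2 = -4
  Term 1 contributes -5 + 1 · 2 = -3
  Term 2 contributes 4 + 2 · 2 = 8
  Term 3 contributes 9 + 3 · 2 = 15
p(2) = ⊕ of these = min[-4, -3, 8, 15] = -4.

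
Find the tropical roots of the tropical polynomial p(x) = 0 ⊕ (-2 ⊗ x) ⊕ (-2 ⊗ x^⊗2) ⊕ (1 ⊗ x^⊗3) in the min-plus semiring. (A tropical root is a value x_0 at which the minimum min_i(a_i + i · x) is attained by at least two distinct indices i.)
Roots: {-3, 0, 2}

Each tropical root is a break point of the lower envelope of the lines y = a_i + i · x (there are 4 lines, with slopes 0, 1, ..., 3). Only the lines that attain the minimum somewhere contribute to roots; other lines are dominated. Here the surviving (envelope) indices are i = 3, i = 2, i = 1, i = 0.
Intersections between consecutive envelope lines give the roots: for adjacent envelope indices i < j the intersection is x = (a_i − a_j) / (j − i). Reading off the sorted break points: {-3, 0, 2}.
Verification: at each break x_0, at least two indices attain the minimum of min_i(a_i + i · x_0).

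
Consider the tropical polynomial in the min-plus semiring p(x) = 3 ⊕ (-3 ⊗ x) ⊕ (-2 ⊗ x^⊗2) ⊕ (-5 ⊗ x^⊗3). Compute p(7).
p(7) = 3

A tropical monomial a ⊗ x^⊗i evaluates to a + i · x. Evaluating each term at x = 7:
  Term 0 contributes 3 + 0 · 7 = 3
  Term 1 contributes -3 + 1 · 7 = 4
  Term 2 contributes -2 + 2 · 7 = 12
  Term 3 contributes -5 + 3 · 7 = 16
p(7) = ⊕ of these = min[3, 4, 12, 16] = 3.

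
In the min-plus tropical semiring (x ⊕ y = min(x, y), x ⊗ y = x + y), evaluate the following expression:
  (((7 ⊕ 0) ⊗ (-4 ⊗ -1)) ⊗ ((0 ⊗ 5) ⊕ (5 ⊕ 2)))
(((7 ⊕ 0) ⊗ (-4 ⊗ -1)) ⊗ ((0 ⊗ 5) ⊕ (5 ⊕ 2))) = -3

Expand innermost to outermost. Recall ⊕ takes the minimum of its arguments and ⊗ takes their sum. Working out the expression (((7 ⊕ 0) ⊗ (-4 ⊗ -1)) ⊗ ((0 ⊗ 5) ⊕ (5 ⊕ 2))) gives -3.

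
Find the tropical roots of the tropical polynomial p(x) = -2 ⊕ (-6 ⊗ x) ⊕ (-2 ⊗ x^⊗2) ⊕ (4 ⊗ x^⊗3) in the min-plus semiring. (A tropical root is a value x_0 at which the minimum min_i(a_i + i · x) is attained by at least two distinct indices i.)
Roots: {-6, -4, 4}

Each tropical root is a break point of the lower envelope of the lines y = a_i + i · x (there are 4 lines, with slopes 0, 1, ..., 3). Only the lines that attain the minimum somewhere contribute to roots; other lines are dominated. Here the surviving (envelope) indices are i = 3, i = 2, i = 1, i = 0.
Intersections between consecutive envelope lines give the roots: for adjacent envelope indices i < j the intersection is x = (a_i − a_j) / (j − i). Reading off the sorted break points: {-6, -4, 4}.
Verification: at each break x_0, at least two indices attain the minimum of min_i(a_i + i · x_0).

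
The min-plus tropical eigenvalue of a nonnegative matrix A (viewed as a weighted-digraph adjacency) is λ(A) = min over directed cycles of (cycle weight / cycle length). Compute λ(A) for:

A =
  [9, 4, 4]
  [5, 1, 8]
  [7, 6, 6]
λ(A) = 1

Enumerate directed cycles and compute their means (weight / length). Sample:
  cycle 0 → 0: weight = 9, length = 1, mean = 9/1 ≈ 9.000
  cycle 1 → 1: weight = 1, length = 1, mean = 1/1 ≈ 1.000
  cycle 2 → 2: weight = 6, length = 1, mean = 6/1 ≈ 6.000
  cycle 0 → 1 → 0: weight = 9, length = 2, mean = 9/2 ≈ 4.500
  cycle 0 → 2 → 0: weight = 11, length = 2, mean = 11/2 ≈ 5.500
  cycle 1 → 0 → 1: weight = 9, length = 2, mean = 9/2 ≈ 4.500
Minimum mean = 1.000, attained e.g. along the cycle 1 → 1 with weight 1 and length 1. So λ(A) = 1/1 = 1.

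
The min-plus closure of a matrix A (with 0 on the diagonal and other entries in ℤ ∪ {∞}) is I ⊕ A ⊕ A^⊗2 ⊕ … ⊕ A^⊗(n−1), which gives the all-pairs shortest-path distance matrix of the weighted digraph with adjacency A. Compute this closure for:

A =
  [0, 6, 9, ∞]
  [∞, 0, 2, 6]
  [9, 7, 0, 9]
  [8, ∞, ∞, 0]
Closure =
  [0, 6, 8, 12]
  [11, 0, 2, 6]
  [9, 7, 0, 9]
  [8, 14, 16, 0]

This is the Floyd-Warshall all-pairs shortest-path computation. For each intermediate vertex k = 0, 1, …, 3, update dist[i][j] ← min(dist[i][j], dist[i][k] + dist[k][j]). The final matrix gives, for each (i, j), the minimum total weight of any directed path from i to j (possibly empty when i = j).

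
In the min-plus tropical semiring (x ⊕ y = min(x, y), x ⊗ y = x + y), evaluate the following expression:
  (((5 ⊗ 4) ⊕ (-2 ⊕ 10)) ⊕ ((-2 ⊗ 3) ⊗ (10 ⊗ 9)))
(((5 ⊗ 4) ⊕ (-2 ⊕ 10)) ⊕ ((-2 ⊗ 3) ⊗ (10 ⊗ 9))) = -2

Expand innermost to outermost. Recall ⊕ takes the minimum of its arguments and ⊗ takes their sum. Working out the expression (((5 ⊗ 4) ⊕ (-2 ⊕ 10)) ⊕ ((-2 ⊗ 3) ⊗ (10 ⊗ 9))) gives -2.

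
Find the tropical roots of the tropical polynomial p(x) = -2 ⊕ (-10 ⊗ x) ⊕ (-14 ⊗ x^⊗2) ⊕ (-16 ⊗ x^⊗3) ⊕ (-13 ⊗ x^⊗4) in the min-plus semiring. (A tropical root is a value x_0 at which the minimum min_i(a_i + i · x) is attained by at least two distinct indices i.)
Roots: {-3, 2, 4, 8}

Each tropical root is a break point of the lower envelope of the lines y = a_i + i · x (there are 5 lines, with slopes 0, 1, ..., 4). Only the lines that attain the minimum somewhere contribute to roots; other lines are dominated. Here the surviving (envelope) indices are i = 4, i = 3, i = 2, i = 1, i = 0.
Intersections between consecutive envelope lines give the roots: for adjacent envelope indices i < j the intersection is x = (a_i − a_j) / (j − i). Reading off the sorted break points: {-3, 2, 4, 8}.
Verification: at each break x_0, at least two indices attain the minimum of min_i(a_i + i · x_0).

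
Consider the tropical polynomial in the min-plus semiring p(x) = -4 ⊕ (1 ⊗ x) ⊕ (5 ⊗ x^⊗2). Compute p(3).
p(3) = -4

A tropical monomial a ⊗ x^⊗i evaluates to a + i · x. Evaluating each term at x = 3:
  Term 0 contributes -4 + 0 · 3 = -4
  Term 1 contributes 1 + 1 · 3 = 4
  Term 2 contributes 5 + 2 · 3 = 11
p(3) = ⊕ of these = min[-4, 4, 11] = -4.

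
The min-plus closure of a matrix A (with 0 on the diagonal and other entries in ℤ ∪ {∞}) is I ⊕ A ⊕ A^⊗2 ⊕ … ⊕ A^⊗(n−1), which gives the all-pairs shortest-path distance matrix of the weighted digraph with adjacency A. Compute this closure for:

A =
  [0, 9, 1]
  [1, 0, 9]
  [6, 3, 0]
Closure =
  [0, 4, 1]
  [1, 0, 2]
  [4, 3, 0]

This is the Floyd-Warshall all-pairs shortest-path computation. For each intermediate vertex k = 0, 1, …, 2, update dist[i][j] ← min(dist[i][j], dist[i][k] + dist[k][j]). The final matrix gives, for each (i, j), the minimum total weight of any directed path from i to j (possibly empty when i = j).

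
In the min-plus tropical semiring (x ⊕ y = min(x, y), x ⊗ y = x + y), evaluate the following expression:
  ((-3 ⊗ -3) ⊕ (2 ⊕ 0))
((-3 ⊗ -3) ⊕ (2 ⊕ 0)) = -6

Expand innermost to outermost. Recall ⊕ takes the minimum of its arguments and ⊗ takes their sum. Working out the expression ((-3 ⊗ -3) ⊕ (2 ⊕ 0)) gives -6.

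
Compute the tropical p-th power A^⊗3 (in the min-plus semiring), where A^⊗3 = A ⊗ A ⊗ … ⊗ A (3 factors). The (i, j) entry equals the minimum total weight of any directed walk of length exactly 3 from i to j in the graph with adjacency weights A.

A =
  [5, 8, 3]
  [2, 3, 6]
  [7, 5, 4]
A^⊗3 =
  [10, 11, 11]
  [8, 9, 8]
  [10, 11, 10]

Each entry (A^⊗3)_ij equals the minimum over all length-3 walks i = v_0 → v_1 → … → v_3 = j of Σ_t A[v_t][v_{t+1}]. For example, for (i, j) = (0, 2) we minimise over 9 possible intermediate vertex sequences; the minimum is 11, attained along the walk 0 → 2 → 2 → 2.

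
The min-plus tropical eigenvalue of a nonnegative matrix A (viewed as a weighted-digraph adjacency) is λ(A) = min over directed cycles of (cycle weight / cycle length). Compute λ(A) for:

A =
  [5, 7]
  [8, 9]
λ(A) = 5

Enumerate directed cycles and compute their means (weight / length). Sample:
  cycle 0 → 0: weight = 5, length = 1, mean = 5/1 ≈ 5.000
  cycle 1 → 1: weight = 9, length = 1, mean = 9/1 ≈ 9.000
  cycle 0 → 1 → 0: weight = 15, length = 2, mean = 15/2 ≈ 7.500
  cycle 1 → 0 → 1: weight = 15, length = 2, mean = 15/2 ≈ 7.500
Minimum mean = 5.000, attained e.g. along the cycle 0 → 0 with weight 5 and length 1. So λ(A) = 5/1 = 5.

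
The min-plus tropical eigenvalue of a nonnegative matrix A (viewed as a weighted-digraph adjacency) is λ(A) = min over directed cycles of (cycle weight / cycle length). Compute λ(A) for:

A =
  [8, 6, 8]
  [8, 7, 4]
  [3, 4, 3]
λ(A) = 3

Enumerate directed cycles and compute their means (weight / length). Sample:
  cycle 0 → 0: weight = 8, length = 1, mean = 8/1 ≈ 8.000
  cycle 1 → 1: weight = 7, length = 1, mean = 7/1 ≈ 7.000
  cycle 2 → 2: weight = 3, length = 1, mean = 3/1 ≈ 3.000
  cycle 0 → 1 → 0: weight = 14, length = 2, mean = 14/2 ≈ 7.000
  cycle 0 → 2 → 0: weight = 11, length = 2, mean = 11/2 ≈ 5.500
  cycle 1 → 0 → 1: weight = 14, length = 2, mean = 14/2 ≈ 7.000
Minimum mean = 3.000, attained e.g. along the cycle 2 → 2 with weight 3 and length 1. So λ(A) = 3/1 = 3.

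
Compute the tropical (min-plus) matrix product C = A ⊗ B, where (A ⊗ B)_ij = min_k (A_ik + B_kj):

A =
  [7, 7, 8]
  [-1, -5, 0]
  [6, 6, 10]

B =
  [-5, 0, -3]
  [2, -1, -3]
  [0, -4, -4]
A ⊗ B =
  [2, 4, 4]
  [-6, -6, -8]
  [1, 5, 3]

Apply the min-plus product entry-by-entry:
  C[0][0] = min over k of (A[0][0] + B[0][0] = 7 + -5 = 2, A[0][1] + B[1][0] = 7 + 2 = 9, A[0][2] + B[2][0] = 8 + 0 = 8) = 2 (attained at k = 0)
  C[0][1] = min over k of (A[0][0] + B[0][1] = 7 + 0 = 7, A[0][1] + B[1][1] = 7 + -1 = 6, A[0][2] + B[2][1] = 8 + -4 = 4) = 4 (attained at k = 2)
  C[0][2] = min over k of (A[0][0] + B[0][2] = 7 + -3 = 4, A[0][1] + B[1][2] = 7 + -3 = 4, A[0][2] + B[2][2] = 8 + -4 = 4) = 4 (attained at k = 0)
  C[1][0] = min over k of (A[1][0] + B[0][0] = -1 + -5 = -6, A[1][1] + B[1][0] = -5 + 2 = -3, A[1][2] + B[2][0] = 0 + 0 = 0) = -6 (attained at k = 0)
  C[1][1] = min over k of (A[1][0] + B[0][1] = -1 + 0 = -1, A[1][1] + B[1][1] = -5 + -1 = -6, A[1][2] + B[2][1] = 0 + -4 = -4) = -6 (attained at k = 1)
  C[1][2] = min over k of (A[1][0] + B[0][2] = -1 + -3 = -4, A[1][1] + B[1][2] = -5 + -3 = -8, A[1][2] + B[2][2] = 0 + -4 = -4) = -8 (attained at k = 1)
  C[2][0] = min over k of (A[2][0] + B[0][0] = 6 + -5 = 1, A[2][1] + B[1][0] = 6 + 2 = 8, A[2][2] + B[2][0] = 10 + 0 = 10) = 1 (attained at k = 0)
  C[2][1] = min over k of (A[2][0] + B[0][1] = 6 + 0 = 6, A[2][1] + B[1][1] = 6 + -1 = 5, A[2][2] + B[2][1] = 10 + -4 = 6) = 5 (attained at k = 1)
  C[2][2] = min over k of (A[2][0] + B[0][2] = 6 + -3 = 3, A[2][1] + B[1][2] = 6 + -3 = 3, A[2][2] + B[2][2] = 10 + -4 = 6) = 3 (attained at k = 0)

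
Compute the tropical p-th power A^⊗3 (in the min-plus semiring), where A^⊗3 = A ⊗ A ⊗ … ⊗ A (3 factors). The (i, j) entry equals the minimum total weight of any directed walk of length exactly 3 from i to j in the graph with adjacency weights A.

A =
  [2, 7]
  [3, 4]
A^⊗3 =
  [6, 11]
  [7, 12]

Each entry (A^⊗3)_ij equals the minimum over all length-3 walks i = v_0 → v_1 → … → v_3 = j of Σ_t A[v_t][v_{t+1}]. For example, for (i, j) = (0, 1) we minimise over 4 possible intermediate vertex sequences; the minimum is 11, attained along the walk 0 → 0 → 0 → 1.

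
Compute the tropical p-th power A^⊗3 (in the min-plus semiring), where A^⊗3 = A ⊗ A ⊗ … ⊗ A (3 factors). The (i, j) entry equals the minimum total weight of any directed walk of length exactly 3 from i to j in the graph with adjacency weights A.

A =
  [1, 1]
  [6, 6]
A^⊗3 =
  [3, 3]
  [8, 8]

Each entry (A^⊗3)_ij equals the minimum over all length-3 walks i = v_0 → v_1 → … → v_3 = j of Σ_t A[v_t][v_{t+1}]. For example, for (i, j) = (0, 1) we minimise over 4 possible intermediate vertex sequences; the minimum is 3, attained along the walk 0 → 0 → 0 → 1.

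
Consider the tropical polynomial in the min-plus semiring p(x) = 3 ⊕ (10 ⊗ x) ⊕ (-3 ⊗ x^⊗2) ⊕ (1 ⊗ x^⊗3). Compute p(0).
p(0) = -3

A tropical monomial a ⊗ x^⊗i evaluates to a + i · x. Evaluating each term at x = 0:
  Term 0 contributes 3 + 0 · 0 = 3
  Term 1 contributes 10 + 1 · 0 = 10
  Term 2 contributes -3 + 2 · 0 = -3
  Term 3 contributes 1 + 3 · 0 = 1
p(0) = ⊕ of these = min[3, 10, -3, 1] = -3.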